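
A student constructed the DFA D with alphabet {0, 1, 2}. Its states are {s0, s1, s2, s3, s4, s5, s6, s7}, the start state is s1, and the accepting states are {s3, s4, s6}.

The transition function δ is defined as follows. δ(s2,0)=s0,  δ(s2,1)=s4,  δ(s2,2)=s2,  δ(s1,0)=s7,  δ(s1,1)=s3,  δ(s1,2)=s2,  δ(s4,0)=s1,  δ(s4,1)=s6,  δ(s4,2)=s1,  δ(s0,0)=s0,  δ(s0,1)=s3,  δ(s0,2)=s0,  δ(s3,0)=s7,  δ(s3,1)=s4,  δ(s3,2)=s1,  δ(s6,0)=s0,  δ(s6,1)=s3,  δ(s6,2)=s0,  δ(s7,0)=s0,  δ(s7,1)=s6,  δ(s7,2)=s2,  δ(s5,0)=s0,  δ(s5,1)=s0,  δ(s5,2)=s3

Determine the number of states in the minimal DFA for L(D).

2

States {s5} cannot be reached from the start state, so discard them.
P0 = {s3,s4,s6} | {s0,s1,s2,s7}.
The partition is now stable with 2 blocks: {s3,s4,s6} | {s0,s1,s2,s7}.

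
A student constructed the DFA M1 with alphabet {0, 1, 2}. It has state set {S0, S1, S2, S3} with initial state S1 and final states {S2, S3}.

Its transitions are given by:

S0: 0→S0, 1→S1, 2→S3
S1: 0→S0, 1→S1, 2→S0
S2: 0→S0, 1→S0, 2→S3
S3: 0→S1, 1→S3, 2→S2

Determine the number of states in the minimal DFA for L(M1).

P0 = {S2,S3} | {S0,S1}.
On input 1, block {S2,S3} splits into {S2} and {S3}.
On input 2, block {S0,S1} splits into {S0} and {S1}.
Stable partition: {S2} | {S0} | {S3} | {S1} — 4 equivalence classes.

4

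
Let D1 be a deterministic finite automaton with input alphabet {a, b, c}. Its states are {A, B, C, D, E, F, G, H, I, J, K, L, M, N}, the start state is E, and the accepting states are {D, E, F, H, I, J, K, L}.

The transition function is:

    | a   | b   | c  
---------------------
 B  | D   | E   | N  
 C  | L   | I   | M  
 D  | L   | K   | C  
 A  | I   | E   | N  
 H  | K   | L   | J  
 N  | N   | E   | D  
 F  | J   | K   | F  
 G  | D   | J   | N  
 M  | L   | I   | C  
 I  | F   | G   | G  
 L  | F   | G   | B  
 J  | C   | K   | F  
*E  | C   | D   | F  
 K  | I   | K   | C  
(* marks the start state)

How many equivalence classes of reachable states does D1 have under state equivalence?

Reachable states from the start: {B,C,D,E,F,G,I,J,K,L,M,N}. Unreachable: {A,H} — drop them.
P0 = {D,E,F,I,J,K,L} | {B,C,G,M,N}.
On input a, block {D,E,F,I,J,K,L} splits into {D,F,I,K,L} and {E,J}.
On input a, block {D,F,I,K,L} splits into {D,I,K,L} and {F}.
On input a, block {D,I,K,L} splits into {D,K} and {I,L}.
On input a, block {B,C,G,M,N} splits into {B,G} and {C,M} and {N}.
The partition is now stable with 7 blocks: {D,K} | {B,G} | {E,J} | {F} | {I,L} | {C,M} | {N}.

7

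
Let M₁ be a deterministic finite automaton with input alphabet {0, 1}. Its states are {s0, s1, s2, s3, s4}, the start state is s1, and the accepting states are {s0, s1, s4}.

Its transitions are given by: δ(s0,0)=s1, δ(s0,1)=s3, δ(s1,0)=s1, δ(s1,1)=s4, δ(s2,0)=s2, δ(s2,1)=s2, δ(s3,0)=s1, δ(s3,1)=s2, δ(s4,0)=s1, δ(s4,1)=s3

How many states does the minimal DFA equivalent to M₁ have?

4

States {s0} cannot be reached from the start state, so discard them.
Start with accepting vs non-accepting: {s1,s4} | {s2,s3}.
Split {s1,s4} by δ(·,1) → {s1} and {s4}.
Refine {s2,s3} on symbol 0: members go to different blocks, giving {s2} and {s3}.
The partition is now stable with 4 blocks: {s1} | {s2} | {s4} | {s3}.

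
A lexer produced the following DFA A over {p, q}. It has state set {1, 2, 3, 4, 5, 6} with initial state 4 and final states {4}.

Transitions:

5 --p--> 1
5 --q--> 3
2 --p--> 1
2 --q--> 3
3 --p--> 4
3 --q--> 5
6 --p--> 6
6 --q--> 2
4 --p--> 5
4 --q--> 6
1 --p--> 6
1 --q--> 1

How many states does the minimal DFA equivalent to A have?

5

Initial partition by acceptance: {4} | {1,2,3,5,6}.
Split {1,2,3,5,6} by δ(·,p) → {1,2,5,6} and {3}.
Split {1,2,5,6} by δ(·,q) → {1,6} and {2,5}.
On input q, block {1,6} splits into {1} and {6}.
The partition is now stable with 5 blocks: {4} | {1} | {3} | {2,5} | {6}.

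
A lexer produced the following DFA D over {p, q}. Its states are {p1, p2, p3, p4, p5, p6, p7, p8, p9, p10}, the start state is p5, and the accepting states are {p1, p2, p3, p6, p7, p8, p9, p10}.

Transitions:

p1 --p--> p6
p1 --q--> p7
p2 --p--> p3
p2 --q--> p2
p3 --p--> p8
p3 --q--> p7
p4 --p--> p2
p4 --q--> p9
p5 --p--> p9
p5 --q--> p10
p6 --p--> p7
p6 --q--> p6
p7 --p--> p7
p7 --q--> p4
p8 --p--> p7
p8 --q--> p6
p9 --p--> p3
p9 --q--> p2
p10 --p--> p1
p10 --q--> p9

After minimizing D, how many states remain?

All states are reachable from the start state.
Start with accepting vs non-accepting: {p1,p2,p3,p6,p7,p8,p9,p10} | {p4,p5}.
Split {p1,p2,p3,p6,p7,p8,p9,p10} by δ(·,q) → {p1,p2,p3,p6,p8,p9,p10} and {p7}.
On input p, block {p1,p2,p3,p6,p8,p9,p10} splits into {p1,p2,p3,p9,p10} and {p6,p8}.
Split {p1,p2,p3,p9,p10} by δ(·,p) → {p2,p9,p10} and {p1,p3}.
No further refinement is possible. Final partition (5 blocks): {p2,p9,p10} | {p4,p5} | {p7} | {p6,p8} | {p1,p3}.

5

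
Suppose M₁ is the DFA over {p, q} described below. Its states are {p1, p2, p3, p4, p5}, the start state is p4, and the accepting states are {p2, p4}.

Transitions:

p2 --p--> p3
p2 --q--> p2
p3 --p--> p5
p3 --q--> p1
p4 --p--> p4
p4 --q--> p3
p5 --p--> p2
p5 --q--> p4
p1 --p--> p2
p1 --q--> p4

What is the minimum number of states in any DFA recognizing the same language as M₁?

All states are reachable from the start state.
Initial partition by acceptance: {p2,p4} | {p1,p3,p5}.
Split {p2,p4} by δ(·,p) → {p2} and {p4}.
On input p, block {p1,p3,p5} splits into {p1,p5} and {p3}.
The partition is now stable with 4 blocks: {p2} | {p1,p5} | {p4} | {p3}.

4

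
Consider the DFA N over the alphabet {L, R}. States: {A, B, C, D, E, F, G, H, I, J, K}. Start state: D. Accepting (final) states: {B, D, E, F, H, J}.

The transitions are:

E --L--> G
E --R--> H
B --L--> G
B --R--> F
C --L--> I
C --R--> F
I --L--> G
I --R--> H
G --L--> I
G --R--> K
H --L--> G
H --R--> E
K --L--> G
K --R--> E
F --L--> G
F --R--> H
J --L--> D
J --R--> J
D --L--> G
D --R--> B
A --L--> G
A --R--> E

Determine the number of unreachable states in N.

3

Starting at D and following transitions, the reachable set is {B, D, E, F, G, H, I, K}. That leaves A, C, J unreachable — 3 in total.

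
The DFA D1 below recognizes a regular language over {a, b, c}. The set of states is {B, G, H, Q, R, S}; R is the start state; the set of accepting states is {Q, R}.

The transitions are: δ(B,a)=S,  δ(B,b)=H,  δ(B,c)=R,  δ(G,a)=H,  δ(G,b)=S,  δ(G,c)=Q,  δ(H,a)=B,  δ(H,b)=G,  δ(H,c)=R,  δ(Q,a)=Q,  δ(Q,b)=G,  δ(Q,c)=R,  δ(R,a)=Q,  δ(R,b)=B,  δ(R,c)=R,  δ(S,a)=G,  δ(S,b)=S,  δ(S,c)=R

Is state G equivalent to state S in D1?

Initial partition by acceptance: {Q,R} | {B,G,H,S}.
Stable partition: {Q,R} | {B,G,H,S} — 2 equivalence classes.
G and S lie in the same block of the stable partition, so they are equivalent — no string distinguishes them.

Yes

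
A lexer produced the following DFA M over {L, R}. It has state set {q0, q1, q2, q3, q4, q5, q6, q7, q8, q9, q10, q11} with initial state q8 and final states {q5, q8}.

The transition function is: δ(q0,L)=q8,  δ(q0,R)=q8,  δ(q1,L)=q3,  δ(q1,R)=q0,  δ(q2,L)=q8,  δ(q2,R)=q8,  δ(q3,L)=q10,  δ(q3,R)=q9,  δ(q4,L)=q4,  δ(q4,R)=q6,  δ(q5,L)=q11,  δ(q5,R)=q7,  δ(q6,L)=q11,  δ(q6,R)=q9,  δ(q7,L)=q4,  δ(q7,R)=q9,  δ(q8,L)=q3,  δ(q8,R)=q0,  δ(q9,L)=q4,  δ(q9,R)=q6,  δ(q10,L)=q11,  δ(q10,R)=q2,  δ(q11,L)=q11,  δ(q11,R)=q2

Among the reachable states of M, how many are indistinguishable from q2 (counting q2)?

States {q1,q5,q7} cannot be reached from the start state, so discard them.
Start with accepting vs non-accepting: {q8} | {q0,q2,q3,q4,q6,q9,q10,q11}.
On input L, block {q0,q2,q3,q4,q6,q9,q10,q11} splits into {q3,q4,q6,q9,q10,q11} and {q0,q2}.
On input R, block {q3,q4,q6,q9,q10,q11} splits into {q3,q4,q6,q9} and {q10,q11}.
Refine {q3,q4,q6,q9} on symbol L: members go to different blocks, giving {q3,q6} and {q4,q9}.
Stable partition: {q8} | {q3,q6} | {q0,q2} | {q10,q11} | {q4,q9} — 5 equivalence classes.
State q2 belongs to the block {q0,q2}, which has 2 states.

2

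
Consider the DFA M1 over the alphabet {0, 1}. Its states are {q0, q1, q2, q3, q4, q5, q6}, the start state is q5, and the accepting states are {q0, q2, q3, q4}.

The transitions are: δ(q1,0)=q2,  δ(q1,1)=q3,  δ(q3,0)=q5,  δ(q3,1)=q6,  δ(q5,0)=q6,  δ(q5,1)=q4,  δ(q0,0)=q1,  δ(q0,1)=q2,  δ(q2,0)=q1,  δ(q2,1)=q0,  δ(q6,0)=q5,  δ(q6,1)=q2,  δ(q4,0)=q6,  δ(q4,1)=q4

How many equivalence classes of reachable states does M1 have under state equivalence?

6

Every state is reachable, so we keep all 7.
Initial partition by acceptance: {q0,q2,q3,q4} | {q1,q5,q6}.
Split {q0,q2,q3,q4} by δ(·,1) → {q0,q2,q4} and {q3}.
Split {q1,q5,q6} by δ(·,0) → {q5,q6} and {q1}.
Split {q0,q2,q4} by δ(·,0) → {q0,q2} and {q4}.
On input 1, block {q5,q6} splits into {q5} and {q6}.
Stable partition: {q0,q2} | {q5} | {q3} | {q1} | {q4} | {q6} — 6 equivalence classes.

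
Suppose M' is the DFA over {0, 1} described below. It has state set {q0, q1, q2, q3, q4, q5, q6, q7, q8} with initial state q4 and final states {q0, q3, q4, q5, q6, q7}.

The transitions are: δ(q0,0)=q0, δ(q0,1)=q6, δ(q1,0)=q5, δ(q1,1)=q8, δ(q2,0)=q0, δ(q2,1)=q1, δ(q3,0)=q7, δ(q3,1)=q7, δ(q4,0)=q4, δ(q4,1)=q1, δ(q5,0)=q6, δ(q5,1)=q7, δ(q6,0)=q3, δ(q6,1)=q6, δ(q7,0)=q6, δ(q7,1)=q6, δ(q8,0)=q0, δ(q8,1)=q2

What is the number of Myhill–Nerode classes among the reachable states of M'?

P0 = {q0,q3,q4,q5,q6,q7} | {q1,q2,q8}.
Split {q0,q3,q4,q5,q6,q7} by δ(·,1) → {q0,q3,q5,q6,q7} and {q4}.
The partition is now stable with 3 blocks: {q0,q3,q5,q6,q7} | {q1,q2,q8} | {q4}.

3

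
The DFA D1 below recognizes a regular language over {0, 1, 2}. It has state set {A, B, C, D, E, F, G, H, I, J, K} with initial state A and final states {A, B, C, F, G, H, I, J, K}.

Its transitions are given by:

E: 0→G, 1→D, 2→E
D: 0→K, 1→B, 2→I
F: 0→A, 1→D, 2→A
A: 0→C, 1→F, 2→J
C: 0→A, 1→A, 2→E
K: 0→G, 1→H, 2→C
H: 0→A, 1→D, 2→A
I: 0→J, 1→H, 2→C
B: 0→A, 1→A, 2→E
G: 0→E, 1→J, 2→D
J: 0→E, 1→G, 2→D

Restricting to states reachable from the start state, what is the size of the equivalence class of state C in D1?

All states are reachable from the start state.
Start with accepting vs non-accepting: {A,B,C,F,G,H,I,J,K} | {D,E}.
Split {A,B,C,F,G,H,I,J,K} by δ(·,0) → {A,B,C,F,H,I,K} and {G,J}.
Refine {A,B,C,F,H,I,K} on symbol 0: members go to different blocks, giving {A,B,C,F,H} and {I,K}.
On input 1, block {A,B,C,F,H} splits into {A,B,C} and {F,H}.
Split {A,B,C} by δ(·,1) → {B,C} and {A}.
Refine {D,E} on symbol 0: members go to different blocks, giving {D} and {E}.
The partition is now stable with 7 blocks: {B,C} | {D} | {G,J} | {I,K} | {F,H} | {A} | {E}.
The equivalence class containing C is {B,C}, of size 2.

2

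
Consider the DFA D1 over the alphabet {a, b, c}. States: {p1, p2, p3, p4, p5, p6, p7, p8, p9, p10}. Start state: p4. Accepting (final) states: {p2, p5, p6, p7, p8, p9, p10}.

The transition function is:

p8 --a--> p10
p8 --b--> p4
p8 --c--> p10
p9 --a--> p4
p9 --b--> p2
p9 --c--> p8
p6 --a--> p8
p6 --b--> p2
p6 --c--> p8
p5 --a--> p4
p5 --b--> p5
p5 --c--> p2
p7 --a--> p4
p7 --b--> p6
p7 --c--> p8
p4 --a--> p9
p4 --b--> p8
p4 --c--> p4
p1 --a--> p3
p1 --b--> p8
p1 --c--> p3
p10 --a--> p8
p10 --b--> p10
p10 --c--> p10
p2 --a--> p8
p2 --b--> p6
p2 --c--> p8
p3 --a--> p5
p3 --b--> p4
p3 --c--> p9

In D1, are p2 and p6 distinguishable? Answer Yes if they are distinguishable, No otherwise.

First remove the unreachable states {p1,p3,p5,p7}; 6 states remain.
Start with accepting vs non-accepting: {p2,p6,p8,p9,p10} | {p4}.
Split {p2,p6,p8,p9,p10} by δ(·,a) → {p2,p6,p8,p10} and {p9}.
Refine {p2,p6,p8,p10} on symbol b: members go to different blocks, giving {p2,p6,p10} and {p8}.
Refine {p2,p6,p10} on symbol c: members go to different blocks, giving {p2,p6} and {p10}.
Stable partition: {p2,p6} | {p4} | {p9} | {p8} | {p10} — 5 equivalence classes.
p2 and p6 lie in the same block of the stable partition, so they are equivalent — no string distinguishes them.

No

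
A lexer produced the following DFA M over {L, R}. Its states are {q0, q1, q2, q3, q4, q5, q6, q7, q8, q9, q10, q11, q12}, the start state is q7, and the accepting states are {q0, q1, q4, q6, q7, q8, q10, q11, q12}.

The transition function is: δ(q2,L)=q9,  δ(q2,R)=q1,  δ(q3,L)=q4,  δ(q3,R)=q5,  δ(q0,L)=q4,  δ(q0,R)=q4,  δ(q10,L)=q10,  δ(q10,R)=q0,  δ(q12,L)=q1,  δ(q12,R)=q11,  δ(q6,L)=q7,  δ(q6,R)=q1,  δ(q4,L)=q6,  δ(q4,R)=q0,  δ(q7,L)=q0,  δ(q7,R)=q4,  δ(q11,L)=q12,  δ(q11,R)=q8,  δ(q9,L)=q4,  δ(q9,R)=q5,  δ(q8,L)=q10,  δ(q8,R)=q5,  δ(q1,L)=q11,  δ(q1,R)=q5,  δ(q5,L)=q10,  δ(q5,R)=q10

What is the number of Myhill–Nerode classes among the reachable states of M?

10

Reachable states from the start: {q0,q1,q4,q5,q6,q7,q8,q10,q11,q12}. Unreachable: {q2,q3,q9} — drop them.
P0 = {q0,q1,q4,q6,q7,q8,q10,q11,q12} | {q5}.
On input R, block {q0,q1,q4,q6,q7,q8,q10,q11,q12} splits into {q0,q4,q6,q7,q10,q11,q12} and {q1,q8}.
Refine {q0,q4,q6,q7,q10,q11,q12} on symbol L: members go to different blocks, giving {q0,q4,q6,q7,q10,q11} and {q12}.
Refine {q0,q4,q6,q7,q10,q11} on symbol L: members go to different blocks, giving {q0,q4,q6,q7,q10} and {q11}.
Split {q0,q4,q6,q7,q10} by δ(·,R) → {q0,q4,q7,q10} and {q6}.
Refine {q0,q4,q7,q10} on symbol L: members go to different blocks, giving {q0,q7,q10} and {q4}.
On input L, block {q0,q7,q10} splits into {q7,q10} and {q0}.
Refine {q7,q10} on symbol L: members go to different blocks, giving {q7} and {q10}.
Split {q1,q8} by δ(·,L) → {q1} and {q8}.
No further refinement is possible. Final partition (10 blocks): {q7} | {q5} | {q1} | {q12} | {q11} | {q6} | {q4} | {q0} | {q10} | {q8}.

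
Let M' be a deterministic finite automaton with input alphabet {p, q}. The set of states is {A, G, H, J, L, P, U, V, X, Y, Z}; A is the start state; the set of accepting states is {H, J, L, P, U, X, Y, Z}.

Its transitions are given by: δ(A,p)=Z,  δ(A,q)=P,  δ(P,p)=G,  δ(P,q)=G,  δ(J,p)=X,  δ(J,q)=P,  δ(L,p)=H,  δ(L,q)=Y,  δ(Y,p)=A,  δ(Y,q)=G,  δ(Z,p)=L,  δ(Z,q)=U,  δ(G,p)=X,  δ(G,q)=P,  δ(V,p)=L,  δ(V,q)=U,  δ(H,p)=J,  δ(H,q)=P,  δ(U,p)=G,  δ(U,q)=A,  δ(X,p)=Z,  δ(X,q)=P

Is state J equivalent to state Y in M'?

No

Reachable states from the start: {A,G,H,J,L,P,U,X,Y,Z}. Unreachable: {V} — drop them.
Start with accepting vs non-accepting: {H,J,L,P,U,X,Y,Z} | {A,G}.
On input p, block {H,J,L,P,U,X,Y,Z} splits into {H,J,L,X,Z} and {P,U,Y}.
Stable partition: {H,J,L,X,Z} | {A,G} | {P,U,Y} — 3 equivalence classes.
J and Y end up in different blocks, so they are distinguishable. For instance, the string 'p' is accepted from only J.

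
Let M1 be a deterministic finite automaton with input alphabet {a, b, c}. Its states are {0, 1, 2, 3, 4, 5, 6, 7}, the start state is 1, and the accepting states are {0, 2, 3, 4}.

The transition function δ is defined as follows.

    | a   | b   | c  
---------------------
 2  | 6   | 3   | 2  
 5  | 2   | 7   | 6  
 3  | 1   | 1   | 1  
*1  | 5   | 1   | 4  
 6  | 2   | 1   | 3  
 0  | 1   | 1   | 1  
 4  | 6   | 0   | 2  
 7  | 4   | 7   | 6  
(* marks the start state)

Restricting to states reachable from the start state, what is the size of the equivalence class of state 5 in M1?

2

All states are reachable from the start state.
Initial partition by acceptance: {0,2,3,4} | {1,5,6,7}.
On input b, block {0,2,3,4} splits into {0,3} and {2,4}.
On input a, block {1,5,6,7} splits into {5,6,7} and {1}.
Split {5,6,7} by δ(·,b) → {5,7} and {6}.
No further refinement is possible. Final partition (5 blocks): {0,3} | {5,7} | {2,4} | {1} | {6}.
The equivalence class containing 5 is {5,7}, of size 2.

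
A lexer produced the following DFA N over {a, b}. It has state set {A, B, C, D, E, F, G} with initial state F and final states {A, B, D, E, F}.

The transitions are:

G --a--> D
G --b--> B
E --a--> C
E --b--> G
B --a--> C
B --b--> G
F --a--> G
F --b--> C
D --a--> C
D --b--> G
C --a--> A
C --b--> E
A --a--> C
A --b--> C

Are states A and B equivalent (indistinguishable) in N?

Yes

Start with accepting vs non-accepting: {A,B,D,E,F} | {C,G}.
The partition is now stable with 2 blocks: {A,B,D,E,F} | {C,G}.
A and B lie in the same block of the stable partition, so they are equivalent — no string distinguishes them.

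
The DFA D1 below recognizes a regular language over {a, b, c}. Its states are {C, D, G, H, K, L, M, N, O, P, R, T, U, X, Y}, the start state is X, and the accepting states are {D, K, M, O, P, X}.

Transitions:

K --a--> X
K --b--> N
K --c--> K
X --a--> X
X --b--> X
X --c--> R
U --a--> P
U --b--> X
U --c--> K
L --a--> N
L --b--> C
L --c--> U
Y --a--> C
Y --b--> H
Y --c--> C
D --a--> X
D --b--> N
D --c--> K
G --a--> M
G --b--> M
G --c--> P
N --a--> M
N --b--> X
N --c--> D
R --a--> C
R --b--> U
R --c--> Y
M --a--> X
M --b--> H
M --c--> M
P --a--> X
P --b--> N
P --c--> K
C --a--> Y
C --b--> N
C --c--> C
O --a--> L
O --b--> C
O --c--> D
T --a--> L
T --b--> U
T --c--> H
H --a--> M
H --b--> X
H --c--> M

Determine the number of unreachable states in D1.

4

No path from X leads to G, L, O, T; the other 11 states are all reachable.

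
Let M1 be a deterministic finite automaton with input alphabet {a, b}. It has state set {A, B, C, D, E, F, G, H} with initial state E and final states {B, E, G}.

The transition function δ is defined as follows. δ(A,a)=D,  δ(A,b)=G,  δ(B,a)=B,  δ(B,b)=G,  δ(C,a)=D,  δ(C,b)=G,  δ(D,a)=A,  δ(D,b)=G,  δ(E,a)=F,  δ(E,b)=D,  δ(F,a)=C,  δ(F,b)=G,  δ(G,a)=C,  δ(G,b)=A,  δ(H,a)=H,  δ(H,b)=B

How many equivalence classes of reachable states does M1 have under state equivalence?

Reachable states from the start: {A,C,D,E,F,G}. Unreachable: {B,H} — drop them.
Start with accepting vs non-accepting: {E,G} | {A,C,D,F}.
The partition is now stable with 2 blocks: {E,G} | {A,C,D,F}.

2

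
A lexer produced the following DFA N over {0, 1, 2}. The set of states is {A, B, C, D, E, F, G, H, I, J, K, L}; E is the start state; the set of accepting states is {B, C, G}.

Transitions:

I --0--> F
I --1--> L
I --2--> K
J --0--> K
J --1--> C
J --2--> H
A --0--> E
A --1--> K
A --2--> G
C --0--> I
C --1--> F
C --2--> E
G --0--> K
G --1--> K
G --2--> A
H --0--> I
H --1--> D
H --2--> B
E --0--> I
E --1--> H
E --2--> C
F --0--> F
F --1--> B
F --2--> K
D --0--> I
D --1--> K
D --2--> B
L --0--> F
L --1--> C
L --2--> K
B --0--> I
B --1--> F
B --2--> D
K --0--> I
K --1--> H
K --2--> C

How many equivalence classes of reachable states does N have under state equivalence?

States {A,G,J} cannot be reached from the start state, so discard them.
Start with accepting vs non-accepting: {B,C} | {D,E,F,H,I,K,L}.
Refine {D,E,F,H,I,K,L} on symbol 1: members go to different blocks, giving {D,E,H,I,K} and {F,L}.
Refine {D,E,H,I,K} on symbol 0: members go to different blocks, giving {D,E,H,K} and {I}.
The partition is now stable with 4 blocks: {B,C} | {D,E,H,K} | {F,L} | {I}.

4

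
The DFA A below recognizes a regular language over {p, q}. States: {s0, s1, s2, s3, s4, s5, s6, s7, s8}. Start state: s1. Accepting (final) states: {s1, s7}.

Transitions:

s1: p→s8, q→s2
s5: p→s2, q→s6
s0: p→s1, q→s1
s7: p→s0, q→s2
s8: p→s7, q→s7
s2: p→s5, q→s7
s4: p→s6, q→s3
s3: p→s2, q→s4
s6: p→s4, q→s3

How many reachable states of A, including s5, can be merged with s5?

2

Every state is reachable, so we keep all 9.
Start with accepting vs non-accepting: {s1,s7} | {s0,s2,s3,s4,s5,s6,s8}.
Refine {s0,s2,s3,s4,s5,s6,s8} on symbol p: members go to different blocks, giving {s2,s3,s4,s5,s6} and {s0,s8}.
Split {s2,s3,s4,s5,s6} by δ(·,q) → {s3,s4,s5,s6} and {s2}.
Split {s3,s4,s5,s6} by δ(·,p) → {s3,s5} and {s4,s6}.
Stable partition: {s1,s7} | {s3,s5} | {s0,s8} | {s2} | {s4,s6} — 5 equivalence classes.
The equivalence class containing s5 is {s3,s5}, of size 2.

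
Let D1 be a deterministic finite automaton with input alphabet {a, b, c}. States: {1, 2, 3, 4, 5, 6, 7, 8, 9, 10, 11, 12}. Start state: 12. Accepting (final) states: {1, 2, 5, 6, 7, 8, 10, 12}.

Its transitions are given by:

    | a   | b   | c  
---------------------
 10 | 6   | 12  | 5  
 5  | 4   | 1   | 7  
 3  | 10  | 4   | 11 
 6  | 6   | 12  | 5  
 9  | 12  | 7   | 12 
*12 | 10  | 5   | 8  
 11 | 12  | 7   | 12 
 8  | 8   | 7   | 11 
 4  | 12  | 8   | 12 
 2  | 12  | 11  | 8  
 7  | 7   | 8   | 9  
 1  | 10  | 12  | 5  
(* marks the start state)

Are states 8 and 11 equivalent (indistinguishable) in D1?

No

First remove the unreachable states {2,3}; 10 states remain.
P0 = {1,5,6,7,8,10,12} | {4,9,11}.
On input a, block {1,5,6,7,8,10,12} splits into {1,6,7,8,10,12} and {5}.
Refine {1,6,7,8,10,12} on symbol b: members go to different blocks, giving {1,6,7,8,10} and {12}.
Refine {1,6,7,8,10} on symbol b: members go to different blocks, giving {1,6,10} and {7,8}.
No further refinement is possible. Final partition (5 blocks): {1,6,10} | {4,9,11} | {5} | {12} | {7,8}.
8 and 11 end up in different blocks, so they are distinguishable. For instance, the string 'ε' is accepted from only 8.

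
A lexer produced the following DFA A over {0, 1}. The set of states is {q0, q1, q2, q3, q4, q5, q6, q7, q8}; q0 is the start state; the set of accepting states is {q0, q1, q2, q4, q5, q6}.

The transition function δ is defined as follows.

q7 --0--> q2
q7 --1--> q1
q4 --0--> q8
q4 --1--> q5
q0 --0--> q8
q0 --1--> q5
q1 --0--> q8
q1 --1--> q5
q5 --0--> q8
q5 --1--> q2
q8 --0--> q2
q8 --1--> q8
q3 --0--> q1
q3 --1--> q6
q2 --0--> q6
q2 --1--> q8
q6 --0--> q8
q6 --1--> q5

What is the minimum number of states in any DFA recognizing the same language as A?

Reachable states from the start: {q0,q2,q5,q6,q8}. Unreachable: {q1,q3,q4,q7} — drop them.
P0 = {q0,q2,q5,q6} | {q8}.
On input 0, block {q0,q2,q5,q6} splits into {q0,q5,q6} and {q2}.
Split {q0,q5,q6} by δ(·,1) → {q0,q6} and {q5}.
The partition is now stable with 4 blocks: {q0,q6} | {q8} | {q2} | {q5}.

4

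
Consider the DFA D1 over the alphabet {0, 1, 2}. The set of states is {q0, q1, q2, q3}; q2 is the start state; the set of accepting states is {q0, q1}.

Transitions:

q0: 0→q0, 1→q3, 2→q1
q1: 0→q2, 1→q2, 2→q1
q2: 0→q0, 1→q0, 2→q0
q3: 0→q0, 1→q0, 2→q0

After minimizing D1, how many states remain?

3

Every state is reachable, so we keep all 4.
Initial partition by acceptance: {q0,q1} | {q2,q3}.
On input 0, block {q0,q1} splits into {q0} and {q1}.
No further refinement is possible. Final partition (3 blocks): {q0} | {q2,q3} | {q1}.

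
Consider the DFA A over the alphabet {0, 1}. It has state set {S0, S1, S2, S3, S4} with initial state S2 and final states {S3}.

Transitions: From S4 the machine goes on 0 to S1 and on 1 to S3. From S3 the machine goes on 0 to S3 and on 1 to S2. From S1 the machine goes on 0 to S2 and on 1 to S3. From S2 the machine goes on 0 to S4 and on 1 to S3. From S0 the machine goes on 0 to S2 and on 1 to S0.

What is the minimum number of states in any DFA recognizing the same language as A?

First remove the unreachable states {S0}; 4 states remain.
Initial partition by acceptance: {S3} | {S1,S2,S4}.
No further refinement is possible. Final partition (2 blocks): {S3} | {S1,S2,S4}.

2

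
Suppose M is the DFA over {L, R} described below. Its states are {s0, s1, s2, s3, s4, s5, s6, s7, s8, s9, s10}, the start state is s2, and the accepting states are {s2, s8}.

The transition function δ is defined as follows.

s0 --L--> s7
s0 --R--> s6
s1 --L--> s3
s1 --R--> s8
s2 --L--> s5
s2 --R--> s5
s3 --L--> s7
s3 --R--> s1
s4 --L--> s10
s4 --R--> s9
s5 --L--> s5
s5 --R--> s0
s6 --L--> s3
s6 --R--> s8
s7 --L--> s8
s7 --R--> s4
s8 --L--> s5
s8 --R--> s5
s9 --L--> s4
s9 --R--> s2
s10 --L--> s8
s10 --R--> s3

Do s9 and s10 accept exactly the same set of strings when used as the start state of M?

P0 = {s2,s8} | {s0,s1,s3,s4,s5,s6,s7,s9,s10}.
Split {s0,s1,s3,s4,s5,s6,s7,s9,s10} by δ(·,L) → {s0,s1,s3,s4,s5,s6,s9} and {s7,s10}.
On input L, block {s0,s1,s3,s4,s5,s6,s9} splits into {s1,s5,s6,s9} and {s0,s3,s4}.
Refine {s1,s5,s6,s9} on symbol L: members go to different blocks, giving {s1,s6,s9} and {s5}.
Stable partition: {s2,s8} | {s1,s6,s9} | {s7,s10} | {s0,s3,s4} | {s5} — 5 equivalence classes.
s9 and s10 end up in different blocks, so they are distinguishable. For instance, the string 'L' is accepted from only s10.

No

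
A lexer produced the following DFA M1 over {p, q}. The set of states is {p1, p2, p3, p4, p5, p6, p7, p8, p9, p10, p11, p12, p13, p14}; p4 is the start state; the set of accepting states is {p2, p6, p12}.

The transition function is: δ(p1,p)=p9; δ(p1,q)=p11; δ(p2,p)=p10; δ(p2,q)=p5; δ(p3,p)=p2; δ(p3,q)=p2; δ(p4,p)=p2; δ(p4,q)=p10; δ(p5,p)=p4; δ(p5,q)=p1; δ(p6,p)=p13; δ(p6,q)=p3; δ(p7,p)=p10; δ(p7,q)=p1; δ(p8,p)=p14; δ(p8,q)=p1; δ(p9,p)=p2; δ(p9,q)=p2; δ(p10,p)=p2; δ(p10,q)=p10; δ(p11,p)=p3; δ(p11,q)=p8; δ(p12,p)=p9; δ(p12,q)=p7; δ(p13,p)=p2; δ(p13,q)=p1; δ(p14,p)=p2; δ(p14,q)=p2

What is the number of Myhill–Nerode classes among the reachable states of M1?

Reachable states from the start: {p1,p2,p3,p4,p5,p8,p9,p10,p11,p14}. Unreachable: {p6,p7,p12,p13} — drop them.
P0 = {p2} | {p1,p3,p4,p5,p8,p9,p10,p11,p14}.
On input p, block {p1,p3,p4,p5,p8,p9,p10,p11,p14} splits into {p3,p4,p9,p10,p14} and {p1,p5,p8,p11}.
Split {p3,p4,p9,p10,p14} by δ(·,q) → {p3,p9,p14} and {p4,p10}.
On input p, block {p1,p5,p8,p11} splits into {p1,p8,p11} and {p5}.
The partition is now stable with 5 blocks: {p2} | {p3,p9,p14} | {p1,p8,p11} | {p4,p10} | {p5}.

5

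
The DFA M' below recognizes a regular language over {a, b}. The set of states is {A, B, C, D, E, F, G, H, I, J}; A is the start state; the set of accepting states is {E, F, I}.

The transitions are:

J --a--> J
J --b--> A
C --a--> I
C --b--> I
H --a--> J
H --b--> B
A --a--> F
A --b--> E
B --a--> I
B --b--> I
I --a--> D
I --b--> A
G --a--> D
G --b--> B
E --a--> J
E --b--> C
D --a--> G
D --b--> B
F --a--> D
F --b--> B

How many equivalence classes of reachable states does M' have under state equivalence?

Reachable states from the start: {A,B,C,D,E,F,G,I,J}. Unreachable: {H} — drop them.
Start with accepting vs non-accepting: {E,F,I} | {A,B,C,D,G,J}.
On input a, block {A,B,C,D,G,J} splits into {A,B,C} and {D,G,J}.
Stable partition: {E,F,I} | {A,B,C} | {D,G,J} — 3 equivalence classes.

3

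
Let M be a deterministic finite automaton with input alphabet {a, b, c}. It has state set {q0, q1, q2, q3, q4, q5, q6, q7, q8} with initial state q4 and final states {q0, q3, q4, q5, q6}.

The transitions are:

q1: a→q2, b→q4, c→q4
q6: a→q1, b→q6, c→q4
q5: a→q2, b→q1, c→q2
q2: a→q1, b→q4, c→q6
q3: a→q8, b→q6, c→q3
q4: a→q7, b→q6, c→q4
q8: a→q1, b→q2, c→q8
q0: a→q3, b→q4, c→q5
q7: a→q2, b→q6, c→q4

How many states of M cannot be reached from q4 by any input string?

Starting at q4 and following transitions, the reachable set is {q1, q2, q4, q6, q7}. That leaves q0, q3, q5, q8 unreachable — 4 in total.

4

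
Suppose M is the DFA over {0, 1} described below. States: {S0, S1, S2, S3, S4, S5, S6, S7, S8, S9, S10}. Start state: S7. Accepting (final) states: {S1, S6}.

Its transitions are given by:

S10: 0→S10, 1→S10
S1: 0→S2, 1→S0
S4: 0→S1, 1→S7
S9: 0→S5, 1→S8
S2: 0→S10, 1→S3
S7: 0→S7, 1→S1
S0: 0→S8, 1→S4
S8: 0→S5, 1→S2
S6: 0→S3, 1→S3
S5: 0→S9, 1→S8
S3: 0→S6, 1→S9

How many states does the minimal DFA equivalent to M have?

10

Every state is reachable, so we keep all 11.
Initial partition by acceptance: {S1,S6} | {S0,S2,S3,S4,S5,S7,S8,S9,S10}.
On input 0, block {S0,S2,S3,S4,S5,S7,S8,S9,S10} splits into {S0,S2,S5,S7,S8,S9,S10} and {S3,S4}.
On input 0, block {S1,S6} splits into {S1} and {S6}.
Refine {S0,S2,S5,S7,S8,S9,S10} on symbol 1: members go to different blocks, giving {S5,S8,S9,S10} and {S0,S2} and {S7}.
On input 1, block {S5,S8,S9,S10} splits into {S5,S9,S10} and {S8}.
Split {S5,S9,S10} by δ(·,1) → {S5,S9} and {S10}.
Refine {S3,S4} on symbol 0: members go to different blocks, giving {S3} and {S4}.
Refine {S0,S2} on symbol 0: members go to different blocks, giving {S0} and {S2}.
Stable partition: {S1} | {S5,S9} | {S3} | {S6} | {S0} | {S7} | {S8} | {S10} | {S4} | {S2} — 10 equivalence classes.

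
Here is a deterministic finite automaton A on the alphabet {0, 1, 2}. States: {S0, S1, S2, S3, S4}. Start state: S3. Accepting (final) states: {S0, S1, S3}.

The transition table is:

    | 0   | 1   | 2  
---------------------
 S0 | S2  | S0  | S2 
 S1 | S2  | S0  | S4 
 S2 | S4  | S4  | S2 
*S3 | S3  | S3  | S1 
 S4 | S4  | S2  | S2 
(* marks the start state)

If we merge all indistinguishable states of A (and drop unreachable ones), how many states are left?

3

Initial partition by acceptance: {S0,S1,S3} | {S2,S4}.
Refine {S0,S1,S3} on symbol 0: members go to different blocks, giving {S0,S1} and {S3}.
No further refinement is possible. Final partition (3 blocks): {S0,S1} | {S2,S4} | {S3}.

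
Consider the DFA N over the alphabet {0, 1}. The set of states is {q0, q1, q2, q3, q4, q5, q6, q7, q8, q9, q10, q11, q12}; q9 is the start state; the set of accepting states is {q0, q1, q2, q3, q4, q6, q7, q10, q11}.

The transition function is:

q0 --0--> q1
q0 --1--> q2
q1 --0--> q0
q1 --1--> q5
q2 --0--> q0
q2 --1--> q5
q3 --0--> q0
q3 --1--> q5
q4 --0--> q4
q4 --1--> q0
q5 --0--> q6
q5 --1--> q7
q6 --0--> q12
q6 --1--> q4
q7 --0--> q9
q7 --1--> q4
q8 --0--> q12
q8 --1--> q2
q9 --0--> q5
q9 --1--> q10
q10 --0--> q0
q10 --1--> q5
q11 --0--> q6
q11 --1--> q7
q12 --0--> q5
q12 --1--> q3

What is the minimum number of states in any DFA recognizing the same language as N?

Reachable states from the start: {q0,q1,q2,q3,q4,q5,q6,q7,q9,q10,q12}. Unreachable: {q8,q11} — drop them.
Initial partition by acceptance: {q0,q1,q2,q3,q4,q6,q7,q10} | {q5,q9,q12}.
On input 0, block {q0,q1,q2,q3,q4,q6,q7,q10} splits into {q0,q1,q2,q3,q4,q10} and {q6,q7}.
On input 1, block {q0,q1,q2,q3,q4,q10} splits into {q1,q2,q3,q10} and {q0,q4}.
Split {q5,q9,q12} by δ(·,0) → {q9,q12} and {q5}.
Refine {q0,q4} on symbol 0: members go to different blocks, giving {q0} and {q4}.
Stable partition: {q1,q2,q3,q10} | {q9,q12} | {q6,q7} | {q0} | {q5} | {q4} — 6 equivalence classes.

6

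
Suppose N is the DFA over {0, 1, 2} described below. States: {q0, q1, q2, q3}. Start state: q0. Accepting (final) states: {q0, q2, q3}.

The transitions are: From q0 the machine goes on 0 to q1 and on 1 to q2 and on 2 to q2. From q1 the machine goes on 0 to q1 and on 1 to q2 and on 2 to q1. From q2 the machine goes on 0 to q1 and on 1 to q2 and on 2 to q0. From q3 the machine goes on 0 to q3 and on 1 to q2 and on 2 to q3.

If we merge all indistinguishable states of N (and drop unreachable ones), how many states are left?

2

States {q3} cannot be reached from the start state, so discard them.
Initial partition by acceptance: {q0,q2} | {q1}.
Stable partition: {q0,q2} | {q1} — 2 equivalence classes.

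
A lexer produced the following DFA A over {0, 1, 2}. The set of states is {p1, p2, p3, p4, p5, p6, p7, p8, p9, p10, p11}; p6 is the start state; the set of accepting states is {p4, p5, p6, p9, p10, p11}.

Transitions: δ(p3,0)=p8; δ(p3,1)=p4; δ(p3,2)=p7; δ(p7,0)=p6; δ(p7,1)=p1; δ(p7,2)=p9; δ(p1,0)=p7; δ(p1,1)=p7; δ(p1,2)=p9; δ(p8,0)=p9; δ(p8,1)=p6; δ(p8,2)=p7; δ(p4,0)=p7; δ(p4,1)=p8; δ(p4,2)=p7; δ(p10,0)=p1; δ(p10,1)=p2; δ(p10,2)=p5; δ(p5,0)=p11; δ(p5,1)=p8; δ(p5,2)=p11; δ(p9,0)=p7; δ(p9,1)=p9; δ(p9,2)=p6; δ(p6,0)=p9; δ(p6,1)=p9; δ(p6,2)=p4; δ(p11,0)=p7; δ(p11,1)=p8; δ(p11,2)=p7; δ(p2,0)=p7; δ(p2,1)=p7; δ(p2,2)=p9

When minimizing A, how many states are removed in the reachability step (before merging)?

5

BFS from p6 reaches {p1, p4, p6, p7, p8, p9}; the 5 state(s) p2, p3, p5, p10, p11 are never visited.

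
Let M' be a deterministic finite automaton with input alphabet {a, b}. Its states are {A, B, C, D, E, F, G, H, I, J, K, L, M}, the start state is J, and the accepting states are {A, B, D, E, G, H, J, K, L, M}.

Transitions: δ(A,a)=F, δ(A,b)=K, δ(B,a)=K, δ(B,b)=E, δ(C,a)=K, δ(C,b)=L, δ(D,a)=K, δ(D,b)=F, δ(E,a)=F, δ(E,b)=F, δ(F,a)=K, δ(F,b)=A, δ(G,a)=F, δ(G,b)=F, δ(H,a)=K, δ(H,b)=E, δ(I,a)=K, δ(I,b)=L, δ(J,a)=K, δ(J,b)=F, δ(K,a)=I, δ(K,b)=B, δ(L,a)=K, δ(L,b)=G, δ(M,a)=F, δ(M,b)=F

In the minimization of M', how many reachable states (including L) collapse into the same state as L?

2

Reachable states from the start: {A,B,E,F,G,I,J,K,L}. Unreachable: {C,D,H,M} — drop them.
Start with accepting vs non-accepting: {A,B,E,G,J,K,L} | {F,I}.
Split {A,B,E,G,J,K,L} by δ(·,a) → {A,E,G,K} and {B,J,L}.
Split {A,E,G,K} by δ(·,b) → {E,G} and {A} and {K}.
Split {F,I} by δ(·,b) → {F} and {I}.
On input b, block {B,J,L} splits into {B,L} and {J}.
The partition is now stable with 7 blocks: {E,G} | {F} | {B,L} | {A} | {K} | {I} | {J}.
The equivalence class containing L is {B,L}, of size 2.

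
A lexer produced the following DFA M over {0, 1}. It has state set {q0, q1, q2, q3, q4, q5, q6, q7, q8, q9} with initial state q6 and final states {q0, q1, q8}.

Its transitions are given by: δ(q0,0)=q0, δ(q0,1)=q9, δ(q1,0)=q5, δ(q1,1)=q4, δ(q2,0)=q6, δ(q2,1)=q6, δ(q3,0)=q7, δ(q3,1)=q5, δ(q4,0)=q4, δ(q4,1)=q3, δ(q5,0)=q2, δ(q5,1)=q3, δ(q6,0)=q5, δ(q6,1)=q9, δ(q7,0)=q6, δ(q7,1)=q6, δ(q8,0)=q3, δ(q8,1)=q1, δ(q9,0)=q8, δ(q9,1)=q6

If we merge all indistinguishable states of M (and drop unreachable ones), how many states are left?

7

States {q0} cannot be reached from the start state, so discard them.
Start with accepting vs non-accepting: {q1,q8} | {q2,q3,q4,q5,q6,q7,q9}.
On input 1, block {q1,q8} splits into {q1} and {q8}.
Split {q2,q3,q4,q5,q6,q7,q9} by δ(·,0) → {q2,q3,q4,q5,q6,q7} and {q9}.
Refine {q2,q3,q4,q5,q6,q7} on symbol 1: members go to different blocks, giving {q2,q3,q4,q5,q7} and {q6}.
On input 0, block {q2,q3,q4,q5,q7} splits into {q3,q4,q5} and {q2,q7}.
On input 0, block {q3,q4,q5} splits into {q3,q5} and {q4}.
The partition is now stable with 7 blocks: {q1} | {q3,q5} | {q8} | {q9} | {q6} | {q2,q7} | {q4}.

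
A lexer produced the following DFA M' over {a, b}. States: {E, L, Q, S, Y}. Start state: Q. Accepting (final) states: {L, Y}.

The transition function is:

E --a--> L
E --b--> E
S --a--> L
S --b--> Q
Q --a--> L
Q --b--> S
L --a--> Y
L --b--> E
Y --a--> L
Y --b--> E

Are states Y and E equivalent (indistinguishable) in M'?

Every state is reachable, so we keep all 5.
Start with accepting vs non-accepting: {L,Y} | {E,Q,S}.
The partition is now stable with 2 blocks: {L,Y} | {E,Q,S}.
Y and E end up in different blocks, so they are distinguishable. For instance, the string 'ε' is accepted from only Y.

No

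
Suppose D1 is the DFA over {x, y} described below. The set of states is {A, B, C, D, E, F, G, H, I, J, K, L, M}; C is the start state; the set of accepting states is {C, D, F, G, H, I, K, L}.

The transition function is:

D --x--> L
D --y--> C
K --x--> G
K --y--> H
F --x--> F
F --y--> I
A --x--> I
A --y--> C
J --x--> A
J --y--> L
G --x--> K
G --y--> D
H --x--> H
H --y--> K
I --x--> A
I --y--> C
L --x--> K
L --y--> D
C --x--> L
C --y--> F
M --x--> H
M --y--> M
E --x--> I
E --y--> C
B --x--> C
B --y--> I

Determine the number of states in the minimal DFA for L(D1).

8

First remove the unreachable states {B,E,J,M}; 9 states remain.
Initial partition by acceptance: {C,D,F,G,H,I,K,L} | {A}.
Split {C,D,F,G,H,I,K,L} by δ(·,x) → {C,D,F,G,H,K,L} and {I}.
Split {C,D,F,G,H,K,L} by δ(·,y) → {C,D,G,H,K,L} and {F}.
On input y, block {C,D,G,H,K,L} splits into {D,G,H,K,L} and {C}.
Split {D,G,H,K,L} by δ(·,y) → {G,H,K,L} and {D}.
Refine {G,H,K,L} on symbol y: members go to different blocks, giving {G,L} and {H,K}.
Split {H,K} by δ(·,x) → {H} and {K}.
The partition is now stable with 8 blocks: {G,L} | {A} | {I} | {F} | {C} | {D} | {H} | {K}.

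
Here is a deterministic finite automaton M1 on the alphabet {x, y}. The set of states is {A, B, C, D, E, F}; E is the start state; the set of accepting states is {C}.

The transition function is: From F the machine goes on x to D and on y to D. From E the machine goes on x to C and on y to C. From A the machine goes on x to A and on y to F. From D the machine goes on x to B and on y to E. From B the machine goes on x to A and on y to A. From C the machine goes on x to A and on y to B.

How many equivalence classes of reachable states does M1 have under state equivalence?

All states are reachable from the start state.
P0 = {C} | {A,B,D,E,F}.
Refine {A,B,D,E,F} on symbol x: members go to different blocks, giving {A,B,D,F} and {E}.
On input y, block {A,B,D,F} splits into {A,B,F} and {D}.
On input x, block {A,B,F} splits into {A,B} and {F}.
Split {A,B} by δ(·,y) → {A} and {B}.
The partition is now stable with 6 blocks: {C} | {A} | {E} | {D} | {F} | {B}.

6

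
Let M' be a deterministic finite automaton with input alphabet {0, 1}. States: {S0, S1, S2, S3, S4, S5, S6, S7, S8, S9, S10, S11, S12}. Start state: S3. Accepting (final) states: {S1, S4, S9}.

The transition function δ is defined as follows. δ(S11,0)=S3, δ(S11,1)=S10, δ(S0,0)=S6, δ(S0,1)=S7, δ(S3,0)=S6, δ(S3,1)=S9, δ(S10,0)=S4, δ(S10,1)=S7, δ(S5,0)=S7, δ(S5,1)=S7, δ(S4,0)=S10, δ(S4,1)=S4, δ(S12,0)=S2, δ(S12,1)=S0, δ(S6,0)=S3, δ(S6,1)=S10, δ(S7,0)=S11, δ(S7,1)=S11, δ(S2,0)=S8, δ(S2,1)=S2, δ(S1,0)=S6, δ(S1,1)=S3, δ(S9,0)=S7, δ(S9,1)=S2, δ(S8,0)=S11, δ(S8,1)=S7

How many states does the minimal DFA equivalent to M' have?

States {S0,S1,S5,S12} cannot be reached from the start state, so discard them.
Start with accepting vs non-accepting: {S4,S9} | {S2,S3,S6,S7,S8,S10,S11}.
Split {S4,S9} by δ(·,1) → {S4} and {S9}.
Split {S2,S3,S6,S7,S8,S10,S11} by δ(·,0) → {S2,S3,S6,S7,S8,S11} and {S10}.
Refine {S2,S3,S6,S7,S8,S11} on symbol 1: members go to different blocks, giving {S2,S7,S8} and {S6,S11} and {S3}.
Refine {S2,S7,S8} on symbol 0: members go to different blocks, giving {S7,S8} and {S2}.
Refine {S7,S8} on symbol 1: members go to different blocks, giving {S7} and {S8}.
No further refinement is possible. Final partition (8 blocks): {S4} | {S7} | {S9} | {S10} | {S6,S11} | {S3} | {S2} | {S8}.

8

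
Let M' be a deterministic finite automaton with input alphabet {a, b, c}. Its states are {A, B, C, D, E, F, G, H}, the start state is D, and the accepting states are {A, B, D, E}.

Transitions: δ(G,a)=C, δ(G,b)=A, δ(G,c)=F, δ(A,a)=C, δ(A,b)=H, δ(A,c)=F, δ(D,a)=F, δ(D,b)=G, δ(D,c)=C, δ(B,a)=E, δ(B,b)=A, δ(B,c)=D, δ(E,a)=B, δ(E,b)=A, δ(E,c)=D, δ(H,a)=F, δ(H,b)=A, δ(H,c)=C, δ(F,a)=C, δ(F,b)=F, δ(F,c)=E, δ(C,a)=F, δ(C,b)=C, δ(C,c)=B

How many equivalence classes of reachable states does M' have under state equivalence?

Every state is reachable, so we keep all 8.
Initial partition by acceptance: {A,B,D,E} | {C,F,G,H}.
On input a, block {A,B,D,E} splits into {A,D} and {B,E}.
On input b, block {C,F,G,H} splits into {C,F} and {G,H}.
No further refinement is possible. Final partition (4 blocks): {A,D} | {C,F} | {B,E} | {G,H}.

4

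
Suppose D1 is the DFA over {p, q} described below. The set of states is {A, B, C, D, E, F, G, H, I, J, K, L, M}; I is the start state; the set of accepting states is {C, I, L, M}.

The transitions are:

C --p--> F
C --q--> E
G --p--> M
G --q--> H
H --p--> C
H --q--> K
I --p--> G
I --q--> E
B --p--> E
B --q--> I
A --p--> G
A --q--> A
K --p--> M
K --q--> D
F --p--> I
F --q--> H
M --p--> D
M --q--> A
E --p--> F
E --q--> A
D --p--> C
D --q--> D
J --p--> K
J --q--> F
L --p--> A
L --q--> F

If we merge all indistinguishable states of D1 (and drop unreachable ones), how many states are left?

First remove the unreachable states {B,J,L}; 10 states remain.
P0 = {C,I,M} | {A,D,E,F,G,H,K}.
Split {A,D,E,F,G,H,K} by δ(·,p) → {D,F,G,H,K} and {A,E}.
The partition is now stable with 3 blocks: {C,I,M} | {D,F,G,H,K} | {A,E}.

3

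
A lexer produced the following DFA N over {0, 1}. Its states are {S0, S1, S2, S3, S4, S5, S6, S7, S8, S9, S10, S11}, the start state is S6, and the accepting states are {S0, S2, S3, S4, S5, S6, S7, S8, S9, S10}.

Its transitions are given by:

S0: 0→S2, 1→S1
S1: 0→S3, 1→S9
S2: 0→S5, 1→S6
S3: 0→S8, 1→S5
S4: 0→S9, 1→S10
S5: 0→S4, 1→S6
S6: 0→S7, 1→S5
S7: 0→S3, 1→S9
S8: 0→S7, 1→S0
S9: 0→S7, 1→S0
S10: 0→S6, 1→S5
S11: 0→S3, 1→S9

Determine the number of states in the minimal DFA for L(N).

10

States {S11} cannot be reached from the start state, so discard them.
Initial partition by acceptance: {S0,S2,S3,S4,S5,S6,S7,S8,S9,S10} | {S1}.
On input 1, block {S0,S2,S3,S4,S5,S6,S7,S8,S9,S10} splits into {S2,S3,S4,S5,S6,S7,S8,S9,S10} and {S0}.
Refine {S2,S3,S4,S5,S6,S7,S8,S9,S10} on symbol 1: members go to different blocks, giving {S2,S3,S4,S5,S6,S7,S10} and {S8,S9}.
On input 0, block {S2,S3,S4,S5,S6,S7,S10} splits into {S2,S5,S6,S7,S10} and {S3,S4}.
Split {S2,S5,S6,S7,S10} by δ(·,0) → {S2,S6,S10} and {S5,S7}.
Split {S2,S6,S10} by δ(·,0) → {S2,S6} and {S10}.
Split {S2,S6} by δ(·,1) → {S2} and {S6}.
On input 1, block {S3,S4} splits into {S3} and {S4}.
Refine {S5,S7} on symbol 0: members go to different blocks, giving {S5} and {S7}.
No further refinement is possible. Final partition (10 blocks): {S2} | {S1} | {S0} | {S8,S9} | {S3} | {S5} | {S10} | {S6} | {S4} | {S7}.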